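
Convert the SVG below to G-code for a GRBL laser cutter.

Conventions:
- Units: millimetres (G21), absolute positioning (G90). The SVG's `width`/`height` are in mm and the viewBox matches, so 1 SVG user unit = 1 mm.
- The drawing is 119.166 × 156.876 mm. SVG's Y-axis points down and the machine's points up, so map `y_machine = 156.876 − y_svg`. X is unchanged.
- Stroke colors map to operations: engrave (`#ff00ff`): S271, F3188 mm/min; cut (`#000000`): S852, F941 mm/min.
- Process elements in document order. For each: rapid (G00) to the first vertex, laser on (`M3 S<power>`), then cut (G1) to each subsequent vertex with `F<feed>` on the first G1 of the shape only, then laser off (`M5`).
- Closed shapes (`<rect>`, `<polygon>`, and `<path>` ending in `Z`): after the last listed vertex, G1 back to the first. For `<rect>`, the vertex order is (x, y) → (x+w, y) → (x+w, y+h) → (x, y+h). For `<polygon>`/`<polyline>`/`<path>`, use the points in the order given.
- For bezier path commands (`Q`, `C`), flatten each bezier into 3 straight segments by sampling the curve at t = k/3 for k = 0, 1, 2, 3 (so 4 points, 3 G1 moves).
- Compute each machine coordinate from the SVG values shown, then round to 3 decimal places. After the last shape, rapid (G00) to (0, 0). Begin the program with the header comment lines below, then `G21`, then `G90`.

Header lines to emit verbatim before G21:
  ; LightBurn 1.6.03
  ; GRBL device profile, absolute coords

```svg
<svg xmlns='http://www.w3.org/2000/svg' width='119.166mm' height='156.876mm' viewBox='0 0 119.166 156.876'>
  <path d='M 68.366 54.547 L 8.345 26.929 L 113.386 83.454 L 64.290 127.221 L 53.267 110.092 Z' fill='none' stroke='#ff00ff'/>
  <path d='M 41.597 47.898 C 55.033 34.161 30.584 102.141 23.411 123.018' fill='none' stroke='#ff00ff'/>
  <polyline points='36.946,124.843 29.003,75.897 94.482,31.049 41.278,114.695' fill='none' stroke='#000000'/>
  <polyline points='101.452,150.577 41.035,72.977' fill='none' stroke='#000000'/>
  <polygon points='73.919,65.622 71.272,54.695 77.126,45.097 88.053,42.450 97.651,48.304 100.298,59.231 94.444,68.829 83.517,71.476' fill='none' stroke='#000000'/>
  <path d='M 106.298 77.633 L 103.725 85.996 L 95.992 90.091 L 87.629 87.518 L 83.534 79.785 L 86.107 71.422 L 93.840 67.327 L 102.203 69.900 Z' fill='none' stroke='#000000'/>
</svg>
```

1 u = 1 mm; y_m = 156.876 − y.

[1] `<path>` closed polygon, #ff00ff→engrave S271 F3188: (68.366,102.329) → (8.345,129.947) → (113.386,73.422) → (64.290,29.655) → (53.267,46.784) → (68.366,102.329) (closed)

[2] `<path>` cubic bezier, #ff00ff→engrave S271 F3188: (41.597,108.978) → (44.448,100.247) → (34.300,65.665) → (23.411,33.858)

[3] `<polyline>` open polyline, #000000→cut S852 F941: (36.946,32.033) → (29.003,80.979) → (94.482,125.827) → (41.278,42.181)

[4] `<polyline>` line segment, #000000→cut S852 F941: (101.452,6.299) → (41.035,83.899)

[5] `<polygon>` regular polygon, #000000→cut S852 F941: (73.919,91.254) → (71.272,102.181) → (77.126,111.779) → (88.053,114.426) → (97.651,108.572) → (100.298,97.645) → (94.444,88.047) → (83.517,85.400) → (73.919,91.254) (closed)

[6] `<path>` regular polygon, #000000→cut S852 F941: (106.298,79.243) → (103.725,70.880) → (95.992,66.785) → (87.629,69.358) → (83.534,77.091) → (86.107,85.454) → (93.840,89.549) → (102.203,86.976) → (106.298,79.243) (closed)

; LightBurn 1.6.03
; GRBL device profile, absolute coords
G21
G90
G00 X68.366 Y102.329
M3 S271
G1 X8.345 Y129.947 F3188
G1 X113.386 Y73.422
G1 X64.290 Y29.655
G1 X53.267 Y46.784
G1 X68.366 Y102.329
M5
G00 X41.597 Y108.978
M3 S271
G1 X44.448 Y100.247 F3188
G1 X34.300 Y65.665
G1 X23.411 Y33.858
M5
G00 X36.946 Y32.033
M3 S852
G1 X29.003 Y80.979 F941
G1 X94.482 Y125.827
G1 X41.278 Y42.181
M5
G00 X101.452 Y6.299
M3 S852
G1 X41.035 Y83.899 F941
M5
G00 X73.919 Y91.254
M3 S852
G1 X71.272 Y102.181 F941
G1 X77.126 Y111.779
G1 X88.053 Y114.426
G1 X97.651 Y108.572
G1 X100.298 Y97.645
G1 X94.444 Y88.047
G1 X83.517 Y85.400
G1 X73.919 Y91.254
M5
G00 X106.298 Y79.243
M3 S852
G1 X103.725 Y70.880 F941
G1 X95.992 Y66.785
G1 X87.629 Y69.358
G1 X83.534 Y77.091
G1 X86.107 Y85.454
G1 X93.840 Y89.549
G1 X102.203 Y86.976
G1 X106.298 Y79.243
M5
G00 X0.000 Y0.000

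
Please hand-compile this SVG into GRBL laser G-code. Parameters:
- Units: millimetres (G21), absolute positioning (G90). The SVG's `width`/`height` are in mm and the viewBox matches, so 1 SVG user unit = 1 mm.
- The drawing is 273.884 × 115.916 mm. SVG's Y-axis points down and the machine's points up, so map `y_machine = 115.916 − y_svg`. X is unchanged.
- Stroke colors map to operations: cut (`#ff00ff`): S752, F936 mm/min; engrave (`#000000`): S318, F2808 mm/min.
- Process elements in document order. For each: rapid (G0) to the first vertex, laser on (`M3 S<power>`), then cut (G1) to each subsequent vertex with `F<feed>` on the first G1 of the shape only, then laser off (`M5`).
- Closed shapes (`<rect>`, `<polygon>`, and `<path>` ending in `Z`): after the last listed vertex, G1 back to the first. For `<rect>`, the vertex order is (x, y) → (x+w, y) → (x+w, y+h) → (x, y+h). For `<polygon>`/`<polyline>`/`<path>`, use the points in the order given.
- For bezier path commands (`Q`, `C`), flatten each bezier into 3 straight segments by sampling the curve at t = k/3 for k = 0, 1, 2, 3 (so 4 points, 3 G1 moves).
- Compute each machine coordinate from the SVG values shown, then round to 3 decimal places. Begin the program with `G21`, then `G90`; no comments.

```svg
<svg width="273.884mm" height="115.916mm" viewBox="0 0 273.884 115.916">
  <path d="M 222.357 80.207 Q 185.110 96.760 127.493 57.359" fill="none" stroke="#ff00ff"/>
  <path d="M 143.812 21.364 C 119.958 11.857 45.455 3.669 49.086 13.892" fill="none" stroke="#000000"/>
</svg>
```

G21
G90
G0 X222.357 Y35.709
M3 S752
G1 X195.262 Y30.891 F936
G1 X163.641 Y38.507
G1 X127.493 Y58.557
M5
G0 X143.812 Y94.552
M3 S318
G1 X107.845 Y102.986 F2808
G1 X66.730 Y106.743
G1 X49.086 Y102.024
M5

Since the viewBox matches the mm dimensions, user units are millimetres directly. The only transform is the Y-flip y_m = 115.916 − y_svg.

Shape 1 is a quadratic bezier drawn with `<path>`. Its stroke #ff00ff means cut at S752, F936. After flipping Y the toolpath is (222.357,35.709) → (195.262,30.891) → (163.641,38.507) → (127.493,58.557).

Shape 2 is a cubic bezier drawn with `<path>`. Its stroke #000000 means engrave at S318, F2808. After flipping Y the toolpath is (143.812,94.552) → (107.845,102.986) → (66.730,106.743) → (49.086,102.024).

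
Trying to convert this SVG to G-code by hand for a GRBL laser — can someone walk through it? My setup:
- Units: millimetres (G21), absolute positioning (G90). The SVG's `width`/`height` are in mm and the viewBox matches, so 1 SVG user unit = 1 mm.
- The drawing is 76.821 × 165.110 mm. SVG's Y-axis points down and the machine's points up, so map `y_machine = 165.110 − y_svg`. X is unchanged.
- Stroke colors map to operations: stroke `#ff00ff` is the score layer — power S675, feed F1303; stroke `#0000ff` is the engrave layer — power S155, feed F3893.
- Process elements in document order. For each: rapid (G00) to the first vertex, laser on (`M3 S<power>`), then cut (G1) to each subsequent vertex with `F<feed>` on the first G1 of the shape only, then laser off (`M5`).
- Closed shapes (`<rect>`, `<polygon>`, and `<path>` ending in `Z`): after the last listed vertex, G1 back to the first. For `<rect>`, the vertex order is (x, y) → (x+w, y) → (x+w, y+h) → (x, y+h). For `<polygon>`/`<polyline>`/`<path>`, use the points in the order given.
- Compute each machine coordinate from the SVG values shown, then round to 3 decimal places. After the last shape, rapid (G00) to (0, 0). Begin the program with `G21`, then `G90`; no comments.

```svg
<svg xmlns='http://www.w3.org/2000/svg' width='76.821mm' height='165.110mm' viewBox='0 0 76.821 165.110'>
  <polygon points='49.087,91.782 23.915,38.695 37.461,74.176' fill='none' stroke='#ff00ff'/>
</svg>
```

viewBox `0 0 76.821 165.110` with mm width/height → 1 unit = 1 mm. Flip: y_m = 165.110 − y_svg.

**Shape 1** — `<polygon>` closed polygon, stroke `#ff00ff` → score (S675, F1303). Machine vertices: (49.087,73.328) → (23.915,126.415) → (37.461,90.934) → (49.087,73.328). Closed: final G1 returns to the first vertex.

G21
G90
G00 X49.087 Y73.328
M3 S675
G1 X23.915 Y126.415 F1303
G1 X37.461 Y90.934
G1 X49.087 Y73.328
M5
G00 X0.000 Y0.000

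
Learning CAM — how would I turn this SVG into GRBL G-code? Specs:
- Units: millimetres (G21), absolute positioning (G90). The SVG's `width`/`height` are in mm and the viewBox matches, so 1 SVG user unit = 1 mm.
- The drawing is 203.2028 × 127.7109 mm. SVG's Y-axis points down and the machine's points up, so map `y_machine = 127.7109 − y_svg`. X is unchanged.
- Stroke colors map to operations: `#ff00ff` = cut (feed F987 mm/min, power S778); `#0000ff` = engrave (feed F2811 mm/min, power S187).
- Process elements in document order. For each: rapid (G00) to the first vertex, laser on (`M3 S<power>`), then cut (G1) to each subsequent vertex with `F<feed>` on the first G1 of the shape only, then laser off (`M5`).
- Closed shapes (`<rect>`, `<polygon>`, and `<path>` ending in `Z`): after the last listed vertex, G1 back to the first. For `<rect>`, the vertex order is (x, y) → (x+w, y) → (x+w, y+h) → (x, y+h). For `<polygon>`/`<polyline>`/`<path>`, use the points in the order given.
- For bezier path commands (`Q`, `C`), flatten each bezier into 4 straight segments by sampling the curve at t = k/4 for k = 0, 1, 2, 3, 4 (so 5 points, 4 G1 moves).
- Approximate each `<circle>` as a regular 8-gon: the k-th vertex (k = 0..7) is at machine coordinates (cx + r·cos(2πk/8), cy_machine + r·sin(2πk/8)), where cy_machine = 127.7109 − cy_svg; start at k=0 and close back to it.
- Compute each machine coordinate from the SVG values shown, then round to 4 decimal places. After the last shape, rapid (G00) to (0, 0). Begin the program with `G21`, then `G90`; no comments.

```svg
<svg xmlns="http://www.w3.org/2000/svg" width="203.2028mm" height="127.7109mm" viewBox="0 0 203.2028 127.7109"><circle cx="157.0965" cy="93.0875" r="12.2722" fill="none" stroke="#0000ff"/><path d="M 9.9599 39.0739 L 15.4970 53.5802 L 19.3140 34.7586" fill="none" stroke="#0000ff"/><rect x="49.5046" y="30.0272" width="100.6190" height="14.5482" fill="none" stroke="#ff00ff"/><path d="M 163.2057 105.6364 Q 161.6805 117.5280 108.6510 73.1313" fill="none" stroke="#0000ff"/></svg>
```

G21
G90
G00 X169.3687 Y34.6234
M3 S187
G1 X165.7743 Y43.3012 F2811
G1 X157.0965 Y46.8956
G1 X148.4187 Y43.3012
G1 X144.8243 Y34.6234
G1 X148.4187 Y25.9456
G1 X157.0965 Y22.3512
G1 X165.7743 Y25.9456
G1 X169.3687 Y34.6234
M5
G00 X9.9599 Y88.6370
M3 S187
G1 X15.4970 Y74.1307 F2811
G1 X19.3140 Y92.9523
M5
G00 X49.5046 Y97.6837
M3 S778
G1 X150.1236 Y97.6837 F987
G1 X150.1236 Y83.1355
G1 X49.5046 Y83.1355
G1 X49.5046 Y97.6837
M5
G00 X163.2057 Y22.0745
M3 S187
G1 X159.2241 Y19.6467 F2811
G1 X148.8044 Y24.2550
G1 X131.9467 Y35.8993
G1 X108.6510 Y54.5796
M5
G00 X0.0000 Y0.0000

viewBox `0 0 203.2028 127.7109` with mm width/height → 1 unit = 1 mm. Flip: y_m = 127.7109 − y_svg.

**Shape 1** — `<circle>` circle, stroke `#0000ff` → engrave (S187, F2811). Machine vertices: (169.3687,34.6234) → (165.7743,43.3012) → (157.0965,46.8956) → (148.4187,43.3012) → (144.8243,34.6234) → (148.4187,25.9456) → (157.0965,22.3512) → (165.7743,25.9456) → (169.3687,34.6234). Closed: final G1 returns to the first vertex.

**Shape 2** — `<path>` open polyline, stroke `#0000ff` → engrave (S187, F2811). Machine vertices: (9.9599,88.6370) → (15.4970,74.1307) → (19.3140,92.9523). Open path.

**Shape 3** — `<rect>` rectangle, stroke `#ff00ff` → cut (S778, F987). Machine vertices: (49.5046,97.6837) → (150.1236,97.6837) → (150.1236,83.1355) → (49.5046,83.1355) → (49.5046,97.6837). Closed: final G1 returns to the first vertex.

**Shape 4** — `<path>` quadratic bezier, stroke `#0000ff` → engrave (S187, F2811). Control points (SVG): P0=(163.2057,105.6364), P1=(161.6805,117.5280), P2=(108.6510,73.1313); sampled at t=k/4. Machine vertices: (163.2057,22.0745) → (159.2241,19.6467) → (148.8044,24.2550) → (131.9467,35.8993) → (108.6510,54.5796). Open path.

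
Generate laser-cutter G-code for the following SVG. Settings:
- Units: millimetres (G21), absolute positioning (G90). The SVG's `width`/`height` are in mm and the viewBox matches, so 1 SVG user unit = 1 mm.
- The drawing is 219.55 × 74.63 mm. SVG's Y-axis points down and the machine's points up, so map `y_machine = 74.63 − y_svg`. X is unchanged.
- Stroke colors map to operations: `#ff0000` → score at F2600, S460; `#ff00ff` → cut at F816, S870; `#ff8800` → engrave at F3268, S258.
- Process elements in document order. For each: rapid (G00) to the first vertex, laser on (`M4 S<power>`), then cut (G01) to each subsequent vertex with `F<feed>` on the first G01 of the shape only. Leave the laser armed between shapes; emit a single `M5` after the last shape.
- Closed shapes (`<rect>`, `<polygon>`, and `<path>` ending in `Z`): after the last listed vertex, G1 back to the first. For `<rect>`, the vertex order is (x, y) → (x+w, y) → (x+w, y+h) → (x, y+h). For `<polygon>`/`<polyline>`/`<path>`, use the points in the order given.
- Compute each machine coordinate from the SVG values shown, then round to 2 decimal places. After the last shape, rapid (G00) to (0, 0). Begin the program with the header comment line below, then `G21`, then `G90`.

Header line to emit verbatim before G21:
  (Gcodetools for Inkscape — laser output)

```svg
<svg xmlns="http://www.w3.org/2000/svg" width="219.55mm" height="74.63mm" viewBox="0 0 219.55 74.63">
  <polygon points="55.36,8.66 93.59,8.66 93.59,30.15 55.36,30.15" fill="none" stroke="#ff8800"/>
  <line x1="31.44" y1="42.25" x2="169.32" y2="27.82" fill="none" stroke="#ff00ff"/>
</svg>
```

viewBox `0 0 219.55 74.63` with mm width/height → 1 unit = 1 mm. Flip: y_m = 74.63 − y_svg.

**Shape 1** — `<polygon>` rectangle, stroke `#ff8800` → engrave (S258, F3268). Machine vertices: (55.36,65.97) → (93.59,65.97) → (93.59,44.48) → (55.36,44.48) → (55.36,65.97). Closed: final G1 returns to the first vertex.

**Shape 2** — `<line>` line segment, stroke `#ff00ff` → cut (S870, F816). Machine vertices: (31.44,32.38) → (169.32,46.81). Open path.

(Gcodetools for Inkscape — laser output)
G21
G90
G00 X55.36 Y65.97
M4 S258
G01 X93.59 Y65.97 F3268
G01 X93.59 Y44.48
G01 X55.36 Y44.48
G01 X55.36 Y65.97
G00 X31.44 Y32.38
M4 S870
G01 X169.32 Y46.81 F816
M5
G00 X0.00 Y0.00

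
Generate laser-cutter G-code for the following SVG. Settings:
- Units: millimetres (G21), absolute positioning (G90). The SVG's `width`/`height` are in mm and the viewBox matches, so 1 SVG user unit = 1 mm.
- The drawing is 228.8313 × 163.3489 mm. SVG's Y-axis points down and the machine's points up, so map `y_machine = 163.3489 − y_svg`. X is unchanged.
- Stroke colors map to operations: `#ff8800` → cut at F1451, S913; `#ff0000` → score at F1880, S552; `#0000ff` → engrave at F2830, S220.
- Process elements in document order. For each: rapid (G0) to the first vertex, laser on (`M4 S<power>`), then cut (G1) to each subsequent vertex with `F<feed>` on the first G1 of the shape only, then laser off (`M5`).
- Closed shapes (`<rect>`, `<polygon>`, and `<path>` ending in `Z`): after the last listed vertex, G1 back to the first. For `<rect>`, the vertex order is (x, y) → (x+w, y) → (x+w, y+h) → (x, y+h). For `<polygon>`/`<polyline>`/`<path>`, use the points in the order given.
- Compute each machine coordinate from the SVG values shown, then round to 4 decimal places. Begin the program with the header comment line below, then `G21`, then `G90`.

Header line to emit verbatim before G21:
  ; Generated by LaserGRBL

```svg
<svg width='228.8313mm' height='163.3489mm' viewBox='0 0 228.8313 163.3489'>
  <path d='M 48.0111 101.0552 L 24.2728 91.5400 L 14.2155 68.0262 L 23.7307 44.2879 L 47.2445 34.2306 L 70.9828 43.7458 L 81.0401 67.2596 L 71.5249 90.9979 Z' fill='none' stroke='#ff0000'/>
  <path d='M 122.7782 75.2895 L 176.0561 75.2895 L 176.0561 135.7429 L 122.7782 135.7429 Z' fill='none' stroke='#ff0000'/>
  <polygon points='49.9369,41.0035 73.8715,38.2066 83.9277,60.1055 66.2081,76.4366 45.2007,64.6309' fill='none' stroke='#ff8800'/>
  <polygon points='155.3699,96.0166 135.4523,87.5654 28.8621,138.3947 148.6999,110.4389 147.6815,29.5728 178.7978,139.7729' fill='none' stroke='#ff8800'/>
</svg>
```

; Generated by LaserGRBL
G21
G90
G0 X48.0111 Y62.2937
M4 S552
G1 X24.2728 Y71.8089 F1880
G1 X14.2155 Y95.3227
G1 X23.7307 Y119.0610
G1 X47.2445 Y129.1183
G1 X70.9828 Y119.6031
G1 X81.0401 Y96.0893
G1 X71.5249 Y72.3510
G1 X48.0111 Y62.2937
M5
G0 X122.7782 Y88.0594
M4 S552
G1 X176.0561 Y88.0594 F1880
G1 X176.0561 Y27.6060
G1 X122.7782 Y27.6060
G1 X122.7782 Y88.0594
M5
G0 X49.9369 Y122.3454
M4 S913
G1 X73.8715 Y125.1423 F1451
G1 X83.9277 Y103.2434
G1 X66.2081 Y86.9123
G1 X45.2007 Y98.7180
G1 X49.9369 Y122.3454
M5
G0 X155.3699 Y67.3323
M4 S913
G1 X135.4523 Y75.7835 F1451
G1 X28.8621 Y24.9542
G1 X148.6999 Y52.9100
G1 X147.6815 Y133.7761
G1 X178.7978 Y23.5760
G1 X155.3699 Y67.3323
M5

Since the viewBox matches the mm dimensions, user units are millimetres directly. The only transform is the Y-flip y_m = 163.3489 − y_svg.

Shape 1 is a regular polygon drawn with `<path>`. Its stroke #ff0000 means score at S552, F1880. After flipping Y the toolpath is (48.0111,62.2937) → (24.2728,71.8089) → (14.2155,95.3227) → (23.7307,119.0610) → (47.2445,129.1183) → (70.9828,119.6031) → (81.0401,96.0893) → (71.5249,72.3510) → (48.0111,62.2937), returning to the start.

Shape 2 is a rectangle drawn with `<path>`. Its stroke #ff0000 means score at S552, F1880. After flipping Y the toolpath is (122.7782,88.0594) → (176.0561,88.0594) → (176.0561,27.6060) → (122.7782,27.6060) → (122.7782,88.0594), returning to the start.

Shape 3 is a regular polygon drawn with `<polygon>`. Its stroke #ff8800 means cut at S913, F1451. After flipping Y the toolpath is (49.9369,122.3454) → (73.8715,125.1423) → (83.9277,103.2434) → (66.2081,86.9123) → (45.2007,98.7180) → (49.9369,122.3454), returning to the start.

Shape 4 is a closed polygon drawn with `<polygon>`. Its stroke #ff8800 means cut at S913, F1451. After flipping Y the toolpath is (155.3699,67.3323) → (135.4523,75.7835) → (28.8621,24.9542) → (148.6999,52.9100) → (147.6815,133.7761) → (178.7978,23.5760) → (155.3699,67.3323), returning to the start.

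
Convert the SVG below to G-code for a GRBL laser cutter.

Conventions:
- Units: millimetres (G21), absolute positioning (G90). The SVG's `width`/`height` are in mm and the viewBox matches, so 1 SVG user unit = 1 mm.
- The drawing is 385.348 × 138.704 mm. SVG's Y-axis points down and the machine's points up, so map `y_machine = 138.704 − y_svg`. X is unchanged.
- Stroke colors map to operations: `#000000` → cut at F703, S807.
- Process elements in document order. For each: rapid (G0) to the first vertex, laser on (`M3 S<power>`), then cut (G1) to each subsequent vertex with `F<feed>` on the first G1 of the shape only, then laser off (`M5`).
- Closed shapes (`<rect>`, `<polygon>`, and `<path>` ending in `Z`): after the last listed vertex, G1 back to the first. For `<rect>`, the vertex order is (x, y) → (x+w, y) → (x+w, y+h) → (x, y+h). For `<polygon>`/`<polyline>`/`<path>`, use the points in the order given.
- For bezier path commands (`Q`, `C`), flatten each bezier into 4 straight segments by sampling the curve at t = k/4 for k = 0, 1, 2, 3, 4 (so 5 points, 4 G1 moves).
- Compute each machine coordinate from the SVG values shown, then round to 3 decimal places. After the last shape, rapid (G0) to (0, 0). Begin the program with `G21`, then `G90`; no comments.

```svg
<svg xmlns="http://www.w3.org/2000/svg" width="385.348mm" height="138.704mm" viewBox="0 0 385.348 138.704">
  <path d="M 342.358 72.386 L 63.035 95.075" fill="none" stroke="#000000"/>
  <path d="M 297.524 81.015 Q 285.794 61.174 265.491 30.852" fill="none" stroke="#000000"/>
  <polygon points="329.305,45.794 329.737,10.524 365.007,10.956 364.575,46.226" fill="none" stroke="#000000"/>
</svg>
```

viewBox `0 0 385.348 138.704` with mm width/height → 1 unit = 1 mm. Flip: y_m = 138.704 − y_svg.

**Shape 1** — `<path>` line segment, stroke `#000000` → cut (S807, F703). Machine vertices: (342.358,66.318) → (63.035,43.629). Open path.

**Shape 2** — `<path>` quadratic bezier, stroke `#000000` → cut (S807, F703). Control points (SVG): P0=(297.524,81.015), P1=(285.794,61.174), P2=(265.491,30.852); sampled at t=k/4. Machine vertices: (297.524,57.689) → (291.123,68.265) → (283.651,80.150) → (275.107,93.346) → (265.491,107.852). Open path.

**Shape 3** — `<polygon>` regular polygon, stroke `#000000` → cut (S807, F703). Machine vertices: (329.305,92.910) → (329.737,128.180) → (365.007,127.748) → (364.575,92.478) → (329.305,92.910). Closed: final G1 returns to the first vertex.

G21
G90
G0 X342.358 Y66.318
M3 S807
G1 X63.035 Y43.629 F703
M5
G0 X297.524 Y57.689
M3 S807
G1 X291.123 Y68.265 F703
G1 X283.651 Y80.150
G1 X275.107 Y93.346
G1 X265.491 Y107.852
M5
G0 X329.305 Y92.910
M3 S807
G1 X329.737 Y128.180 F703
G1 X365.007 Y127.748
G1 X364.575 Y92.478
G1 X329.305 Y92.910
M5
G0 X0.000 Y0.000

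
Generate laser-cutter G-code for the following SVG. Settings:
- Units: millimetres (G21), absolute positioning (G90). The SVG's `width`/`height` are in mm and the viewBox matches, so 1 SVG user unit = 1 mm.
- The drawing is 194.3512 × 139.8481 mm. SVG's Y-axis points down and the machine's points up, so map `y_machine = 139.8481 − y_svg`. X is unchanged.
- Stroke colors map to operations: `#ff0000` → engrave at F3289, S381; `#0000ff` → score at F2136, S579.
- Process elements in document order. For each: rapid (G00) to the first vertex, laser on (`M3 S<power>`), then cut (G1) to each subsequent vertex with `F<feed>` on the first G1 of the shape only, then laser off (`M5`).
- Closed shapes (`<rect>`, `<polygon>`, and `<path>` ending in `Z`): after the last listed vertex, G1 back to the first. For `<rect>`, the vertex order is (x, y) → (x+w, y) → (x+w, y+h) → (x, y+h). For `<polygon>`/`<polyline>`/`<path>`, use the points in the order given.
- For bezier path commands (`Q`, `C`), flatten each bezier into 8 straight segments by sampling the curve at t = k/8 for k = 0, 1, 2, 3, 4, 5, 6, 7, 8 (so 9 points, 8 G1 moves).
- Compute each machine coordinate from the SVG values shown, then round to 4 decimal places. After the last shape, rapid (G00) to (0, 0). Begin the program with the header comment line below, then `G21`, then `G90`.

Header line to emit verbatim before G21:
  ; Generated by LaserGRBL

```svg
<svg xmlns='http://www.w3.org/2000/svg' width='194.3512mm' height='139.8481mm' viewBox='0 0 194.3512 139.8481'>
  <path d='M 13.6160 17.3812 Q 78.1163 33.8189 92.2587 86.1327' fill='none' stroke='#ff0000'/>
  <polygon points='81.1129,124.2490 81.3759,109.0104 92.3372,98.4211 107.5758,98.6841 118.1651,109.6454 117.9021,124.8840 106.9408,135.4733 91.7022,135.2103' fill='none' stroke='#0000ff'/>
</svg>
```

; Generated by LaserGRBL
G21
G90
G00 X13.6160 Y122.4669
M3 S381
G1 X28.9542 Y117.7969 F3289
G1 X42.7188 Y112.0058
G1 X54.9096 Y105.0935
G1 X65.5268 Y97.0602
G1 X74.5703 Y87.9057
G1 X82.0401 Y77.6300
G1 X87.9363 Y66.2333
G1 X92.2587 Y53.7154
M5
G00 X81.1129 Y15.5991
M3 S579
G1 X81.3759 Y30.8377 F2136
G1 X92.3372 Y41.4270
G1 X107.5758 Y41.1640
G1 X118.1651 Y30.2027
G1 X117.9021 Y14.9641
G1 X106.9408 Y4.3748
G1 X91.7022 Y4.6378
G1 X81.1129 Y15.5991
M5
G00 X0.0000 Y0.0000

viewBox `0 0 194.3512 139.8481` with mm width/height → 1 unit = 1 mm. Flip: y_m = 139.8481 − y_svg.

**Shape 1** — `<path>` quadratic bezier, stroke `#ff0000` → engrave (S381, F3289). Control points (SVG): P0=(13.6160,17.3812), P1=(78.1163,33.8189), P2=(92.2587,86.1327); sampled at t=k/8. Machine vertices: (13.6160,122.4669) → (28.9542,117.7969) → (42.7188,112.0058) → (54.9096,105.0935) → (65.5268,97.0602) → (74.5703,87.9057) → (82.0401,77.6300) → (87.9363,66.2333) → (92.2587,53.7154). Open path.

**Shape 2** — `<polygon>` regular polygon, stroke `#0000ff` → score (S579, F2136). Machine vertices: (81.1129,15.5991) → (81.3759,30.8377) → (92.3372,41.4270) → (107.5758,41.1640) → (118.1651,30.2027) → (117.9021,14.9641) → (106.9408,4.3748) → (91.7022,4.6378) → (81.1129,15.5991). Closed: final G1 returns to the first vertex.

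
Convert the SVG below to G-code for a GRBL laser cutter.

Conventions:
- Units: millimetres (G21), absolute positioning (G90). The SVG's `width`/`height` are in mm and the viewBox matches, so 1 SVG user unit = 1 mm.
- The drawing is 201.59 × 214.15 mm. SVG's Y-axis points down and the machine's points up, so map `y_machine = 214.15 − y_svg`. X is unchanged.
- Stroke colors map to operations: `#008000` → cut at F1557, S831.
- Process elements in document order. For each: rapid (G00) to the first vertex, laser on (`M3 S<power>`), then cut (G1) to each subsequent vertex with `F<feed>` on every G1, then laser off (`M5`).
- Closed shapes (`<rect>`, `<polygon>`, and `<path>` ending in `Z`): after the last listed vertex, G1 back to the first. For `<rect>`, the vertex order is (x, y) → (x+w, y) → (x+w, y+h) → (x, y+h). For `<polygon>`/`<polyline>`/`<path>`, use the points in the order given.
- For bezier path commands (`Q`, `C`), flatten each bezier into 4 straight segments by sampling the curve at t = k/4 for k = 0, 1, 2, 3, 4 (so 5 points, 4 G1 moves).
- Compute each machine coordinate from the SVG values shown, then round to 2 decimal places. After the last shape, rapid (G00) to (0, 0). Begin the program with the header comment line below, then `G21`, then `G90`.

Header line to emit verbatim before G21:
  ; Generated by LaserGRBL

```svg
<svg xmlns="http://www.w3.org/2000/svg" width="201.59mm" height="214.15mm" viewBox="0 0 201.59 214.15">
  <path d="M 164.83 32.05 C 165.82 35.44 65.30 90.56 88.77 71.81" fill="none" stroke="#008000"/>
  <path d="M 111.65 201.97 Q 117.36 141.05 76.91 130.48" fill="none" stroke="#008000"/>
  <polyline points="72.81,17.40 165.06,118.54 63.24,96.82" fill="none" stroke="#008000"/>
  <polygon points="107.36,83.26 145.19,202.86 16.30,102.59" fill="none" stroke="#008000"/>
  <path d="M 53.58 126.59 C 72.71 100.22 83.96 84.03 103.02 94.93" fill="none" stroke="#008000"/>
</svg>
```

viewBox `0 0 201.59 214.15` with mm width/height → 1 unit = 1 mm. Flip: y_m = 214.15 − y_svg.

**Shape 1** — `<path>` cubic bezier, stroke `#008000` → cut (S831, F1557). Control points (SVG): P0=(164.83,32.05), P1=(165.82,35.44), P2=(65.30,90.56), P3=(88.77,71.81); sampled at t=k/4. Machine vertices: (164.83,182.10) → (150.06,171.82) → (118.37,153.92) → (90.89,140.17) → (88.77,142.34). Open path.

**Shape 2** — `<path>` quadratic bezier, stroke `#008000` → cut (S831, F1557). Control points (SVG): P0=(111.65,201.97), P1=(117.36,141.05), P2=(76.91,130.48); sampled at t=k/4. Machine vertices: (111.65,12.18) → (111.62,39.49) → (105.82,60.51) → (94.25,75.24) → (76.91,83.67). Open path.

**Shape 3** — `<polyline>` open polyline, stroke `#008000` → cut (S831, F1557). Machine vertices: (72.81,196.75) → (165.06,95.61) → (63.24,117.33). Open path.

**Shape 4** — `<polygon>` closed polygon, stroke `#008000` → cut (S831, F1557). Machine vertices: (107.36,130.89) → (145.19,11.29) → (16.30,111.56) → (107.36,130.89). Closed: final G1 returns to the first vertex.

**Shape 5** — `<path>` cubic bezier, stroke `#008000` → cut (S831, F1557). Control points (SVG): P0=(53.58,126.59), P1=(72.71,100.22), P2=(83.96,84.03), P3=(103.02,94.93); sampled at t=k/4. Machine vertices: (53.58,87.56) → (66.70,105.16) → (78.33,117.37) → (89.94,122.58) → (103.02,119.22). Open path.

; Generated by LaserGRBL
G21
G90
G00 X164.83 Y182.10
M3 S831
G1 X150.06 Y171.82 F1557
G1 X118.37 Y153.92 F1557
G1 X90.89 Y140.17 F1557
G1 X88.77 Y142.34 F1557
M5
G00 X111.65 Y12.18
M3 S831
G1 X111.62 Y39.49 F1557
G1 X105.82 Y60.51 F1557
G1 X94.25 Y75.24 F1557
G1 X76.91 Y83.67 F1557
M5
G00 X72.81 Y196.75
M3 S831
G1 X165.06 Y95.61 F1557
G1 X63.24 Y117.33 F1557
M5
G00 X107.36 Y130.89
M3 S831
G1 X145.19 Y11.29 F1557
G1 X16.30 Y111.56 F1557
G1 X107.36 Y130.89 F1557
M5
G00 X53.58 Y87.56
M3 S831
G1 X66.70 Y105.16 F1557
G1 X78.33 Y117.37 F1557
G1 X89.94 Y122.58 F1557
G1 X103.02 Y119.22 F1557
M5
G00 X0.00 Y0.00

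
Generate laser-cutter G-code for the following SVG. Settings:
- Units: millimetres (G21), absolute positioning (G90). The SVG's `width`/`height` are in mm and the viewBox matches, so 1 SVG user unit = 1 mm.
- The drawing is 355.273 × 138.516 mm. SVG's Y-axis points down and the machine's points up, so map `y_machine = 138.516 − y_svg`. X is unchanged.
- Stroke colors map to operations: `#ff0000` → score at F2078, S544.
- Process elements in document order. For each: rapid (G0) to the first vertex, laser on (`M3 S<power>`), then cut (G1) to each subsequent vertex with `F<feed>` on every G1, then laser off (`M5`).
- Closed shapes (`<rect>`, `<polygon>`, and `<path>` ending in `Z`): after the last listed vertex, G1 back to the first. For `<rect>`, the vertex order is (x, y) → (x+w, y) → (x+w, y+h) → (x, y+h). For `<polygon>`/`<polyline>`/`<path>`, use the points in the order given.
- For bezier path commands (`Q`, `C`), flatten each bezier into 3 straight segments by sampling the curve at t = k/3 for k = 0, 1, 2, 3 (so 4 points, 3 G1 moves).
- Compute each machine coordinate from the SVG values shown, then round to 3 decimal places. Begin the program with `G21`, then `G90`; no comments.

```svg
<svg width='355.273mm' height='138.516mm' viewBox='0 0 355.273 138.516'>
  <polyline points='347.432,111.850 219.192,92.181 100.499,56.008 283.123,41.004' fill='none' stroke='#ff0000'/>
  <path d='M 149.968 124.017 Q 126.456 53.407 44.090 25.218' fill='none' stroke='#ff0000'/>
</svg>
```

G21
G90
G0 X347.432 Y26.666
M3 S544
G1 X219.192 Y46.335 F2078
G1 X100.499 Y82.508 F2078
G1 X283.123 Y97.512 F2078
M5
G0 X149.968 Y14.499
M3 S544
G1 X127.754 Y56.859 F2078
G1 X92.461 Y89.792 F2078
G1 X44.090 Y113.298 F2078
M5

1 u = 1 mm; y_m = 138.516 − y.

[1] `<polyline>` open polyline, #ff0000→score S544 F2078: (347.432,26.666) → (219.192,46.335) → (100.499,82.508) → (283.123,97.512)

[2] `<path>` quadratic bezier, #ff0000→score S544 F2078: (149.968,14.499) → (127.754,56.859) → (92.461,89.792) → (44.090,113.298)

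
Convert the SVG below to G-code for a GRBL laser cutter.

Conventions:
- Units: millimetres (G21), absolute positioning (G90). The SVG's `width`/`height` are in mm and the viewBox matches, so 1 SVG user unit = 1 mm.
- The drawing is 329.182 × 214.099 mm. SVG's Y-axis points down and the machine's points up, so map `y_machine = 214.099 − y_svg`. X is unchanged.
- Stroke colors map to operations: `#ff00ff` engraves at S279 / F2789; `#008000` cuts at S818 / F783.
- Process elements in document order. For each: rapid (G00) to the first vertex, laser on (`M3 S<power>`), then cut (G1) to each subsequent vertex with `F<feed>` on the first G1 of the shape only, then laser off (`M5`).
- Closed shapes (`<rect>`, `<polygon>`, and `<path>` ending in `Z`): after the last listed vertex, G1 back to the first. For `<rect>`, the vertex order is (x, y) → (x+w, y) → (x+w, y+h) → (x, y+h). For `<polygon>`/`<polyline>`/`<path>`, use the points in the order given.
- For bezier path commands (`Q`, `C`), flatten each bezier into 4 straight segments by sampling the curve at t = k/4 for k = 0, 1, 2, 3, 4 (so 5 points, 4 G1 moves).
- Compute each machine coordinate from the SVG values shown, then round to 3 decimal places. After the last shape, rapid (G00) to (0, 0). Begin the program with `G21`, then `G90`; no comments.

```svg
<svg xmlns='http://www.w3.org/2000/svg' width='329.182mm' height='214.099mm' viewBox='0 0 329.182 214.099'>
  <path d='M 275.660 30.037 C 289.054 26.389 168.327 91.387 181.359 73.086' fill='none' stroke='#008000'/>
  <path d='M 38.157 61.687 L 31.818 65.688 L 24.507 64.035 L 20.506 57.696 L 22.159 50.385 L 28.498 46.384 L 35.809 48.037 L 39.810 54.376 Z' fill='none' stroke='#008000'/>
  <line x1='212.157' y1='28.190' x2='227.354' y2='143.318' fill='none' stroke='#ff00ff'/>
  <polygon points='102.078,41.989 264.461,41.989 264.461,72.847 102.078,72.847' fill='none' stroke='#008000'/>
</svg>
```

viewBox `0 0 329.182 214.099` with mm width/height → 1 unit = 1 mm. Flip: y_m = 214.099 − y_svg.

**Shape 1** — `<path>` cubic bezier, stroke `#008000` → cut (S818, F783). Control points (SVG): P0=(275.660,30.037), P1=(289.054,26.389), P2=(168.327,91.387), P3=(181.359,73.086); sampled at t=k/4. Machine vertices: (275.660,184.062) → (264.743,176.301) → (228.645,157.043) → (192.479,140.532) → (181.359,141.013). Open path.

**Shape 2** — `<path>` regular polygon, stroke `#008000` → cut (S818, F783). Machine vertices: (38.157,152.412) → (31.818,148.411) → (24.507,150.064) → (20.506,156.403) → (22.159,163.714) → (28.498,167.715) → (35.809,166.062) → (39.810,159.723) → (38.157,152.412). Closed: final G1 returns to the first vertex.

**Shape 3** — `<line>` line segment, stroke `#ff00ff` → engrave (S279, F2789). Machine vertices: (212.157,185.909) → (227.354,70.781). Open path.

**Shape 4** — `<polygon>` rectangle, stroke `#008000` → cut (S818, F783). Machine vertices: (102.078,172.110) → (264.461,172.110) → (264.461,141.252) → (102.078,141.252) → (102.078,172.110). Closed: final G1 returns to the first vertex.

G21
G90
G00 X275.660 Y184.062
M3 S818
G1 X264.743 Y176.301 F783
G1 X228.645 Y157.043
G1 X192.479 Y140.532
G1 X181.359 Y141.013
M5
G00 X38.157 Y152.412
M3 S818
G1 X31.818 Y148.411 F783
G1 X24.507 Y150.064
G1 X20.506 Y156.403
G1 X22.159 Y163.714
G1 X28.498 Y167.715
G1 X35.809 Y166.062
G1 X39.810 Y159.723
G1 X38.157 Y152.412
M5
G00 X212.157 Y185.909
M3 S279
G1 X227.354 Y70.781 F2789
M5
G00 X102.078 Y172.110
M3 S818
G1 X264.461 Y172.110 F783
G1 X264.461 Y141.252
G1 X102.078 Y141.252
G1 X102.078 Y172.110
M5
G00 X0.000 Y0.000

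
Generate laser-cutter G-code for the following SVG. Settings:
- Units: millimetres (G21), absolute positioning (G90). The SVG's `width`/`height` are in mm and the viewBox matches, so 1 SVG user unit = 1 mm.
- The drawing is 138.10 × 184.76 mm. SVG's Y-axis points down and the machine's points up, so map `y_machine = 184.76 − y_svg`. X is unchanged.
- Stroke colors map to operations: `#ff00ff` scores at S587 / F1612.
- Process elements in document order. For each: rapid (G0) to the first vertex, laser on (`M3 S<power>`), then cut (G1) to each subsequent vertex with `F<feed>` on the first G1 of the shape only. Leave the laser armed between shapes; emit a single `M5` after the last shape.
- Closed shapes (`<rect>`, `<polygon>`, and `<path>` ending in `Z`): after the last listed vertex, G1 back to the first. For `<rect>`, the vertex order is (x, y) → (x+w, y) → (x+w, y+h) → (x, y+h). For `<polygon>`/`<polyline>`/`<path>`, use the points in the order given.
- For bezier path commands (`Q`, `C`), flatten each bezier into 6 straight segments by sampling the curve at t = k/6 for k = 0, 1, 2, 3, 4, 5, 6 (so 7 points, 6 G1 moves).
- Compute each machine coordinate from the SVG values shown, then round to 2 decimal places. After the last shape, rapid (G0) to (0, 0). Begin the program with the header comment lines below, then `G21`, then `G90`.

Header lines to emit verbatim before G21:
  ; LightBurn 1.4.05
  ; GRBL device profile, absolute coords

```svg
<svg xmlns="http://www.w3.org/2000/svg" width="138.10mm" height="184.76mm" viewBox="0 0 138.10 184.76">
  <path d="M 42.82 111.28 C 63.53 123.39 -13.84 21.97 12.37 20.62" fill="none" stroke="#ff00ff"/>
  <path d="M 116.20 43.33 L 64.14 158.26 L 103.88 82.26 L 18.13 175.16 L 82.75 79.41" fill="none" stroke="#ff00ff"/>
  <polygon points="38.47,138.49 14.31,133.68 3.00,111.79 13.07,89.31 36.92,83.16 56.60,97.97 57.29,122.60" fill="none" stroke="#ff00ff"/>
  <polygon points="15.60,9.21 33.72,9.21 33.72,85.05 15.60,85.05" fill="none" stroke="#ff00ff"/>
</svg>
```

Since the viewBox matches the mm dimensions, user units are millimetres directly. The only transform is the Y-flip y_m = 184.76 − y_svg.

Shape 1 is a cubic bezier drawn with `<path>`. Its stroke #ff00ff means score at S587, F1612. After flipping Y the toolpath is (42.82,73.48) → (45.94,75.90) → (38.31,91.30) → (25.53,113.76) → (13.22,137.34) → (6.96,156.11) → (12.37,164.14).

Shape 2 is a open polyline drawn with `<path>`. Its stroke #ff00ff means score at S587, F1612. After flipping Y the toolpath is (116.20,141.43) → (64.14,26.50) → (103.88,102.50) → (18.13,9.60) → (82.75,105.35).

Shape 3 is a regular polygon drawn with `<polygon>`. Its stroke #ff00ff means score at S587, F1612. After flipping Y the toolpath is (38.47,46.27) → (14.31,51.08) → (3.00,72.97) → (13.07,95.45) → (36.92,101.60) → (56.60,86.79) → (57.29,62.16) → (38.47,46.27), returning to the start.

Shape 4 is a rectangle drawn with `<polygon>`. Its stroke #ff00ff means score at S587, F1612. After flipping Y the toolpath is (15.60,175.55) → (33.72,175.55) → (33.72,99.71) → (15.60,99.71) → (15.60,175.55), returning to the start.

; LightBurn 1.4.05
; GRBL device profile, absolute coords
G21
G90
G0 X42.82 Y73.48
M3 S587
G1 X45.94 Y75.90 F1612
G1 X38.31 Y91.30
G1 X25.53 Y113.76
G1 X13.22 Y137.34
G1 X6.96 Y156.11
G1 X12.37 Y164.14
G0 X116.20 Y141.43
M3 S587
G1 X64.14 Y26.50 F1612
G1 X103.88 Y102.50
G1 X18.13 Y9.60
G1 X82.75 Y105.35
G0 X38.47 Y46.27
M3 S587
G1 X14.31 Y51.08 F1612
G1 X3.00 Y72.97
G1 X13.07 Y95.45
G1 X36.92 Y101.60
G1 X56.60 Y86.79
G1 X57.29 Y62.16
G1 X38.47 Y46.27
G0 X15.60 Y175.55
M3 S587
G1 X33.72 Y175.55 F1612
G1 X33.72 Y99.71
G1 X15.60 Y99.71
G1 X15.60 Y175.55
M5
G0 X0.00 Y0.00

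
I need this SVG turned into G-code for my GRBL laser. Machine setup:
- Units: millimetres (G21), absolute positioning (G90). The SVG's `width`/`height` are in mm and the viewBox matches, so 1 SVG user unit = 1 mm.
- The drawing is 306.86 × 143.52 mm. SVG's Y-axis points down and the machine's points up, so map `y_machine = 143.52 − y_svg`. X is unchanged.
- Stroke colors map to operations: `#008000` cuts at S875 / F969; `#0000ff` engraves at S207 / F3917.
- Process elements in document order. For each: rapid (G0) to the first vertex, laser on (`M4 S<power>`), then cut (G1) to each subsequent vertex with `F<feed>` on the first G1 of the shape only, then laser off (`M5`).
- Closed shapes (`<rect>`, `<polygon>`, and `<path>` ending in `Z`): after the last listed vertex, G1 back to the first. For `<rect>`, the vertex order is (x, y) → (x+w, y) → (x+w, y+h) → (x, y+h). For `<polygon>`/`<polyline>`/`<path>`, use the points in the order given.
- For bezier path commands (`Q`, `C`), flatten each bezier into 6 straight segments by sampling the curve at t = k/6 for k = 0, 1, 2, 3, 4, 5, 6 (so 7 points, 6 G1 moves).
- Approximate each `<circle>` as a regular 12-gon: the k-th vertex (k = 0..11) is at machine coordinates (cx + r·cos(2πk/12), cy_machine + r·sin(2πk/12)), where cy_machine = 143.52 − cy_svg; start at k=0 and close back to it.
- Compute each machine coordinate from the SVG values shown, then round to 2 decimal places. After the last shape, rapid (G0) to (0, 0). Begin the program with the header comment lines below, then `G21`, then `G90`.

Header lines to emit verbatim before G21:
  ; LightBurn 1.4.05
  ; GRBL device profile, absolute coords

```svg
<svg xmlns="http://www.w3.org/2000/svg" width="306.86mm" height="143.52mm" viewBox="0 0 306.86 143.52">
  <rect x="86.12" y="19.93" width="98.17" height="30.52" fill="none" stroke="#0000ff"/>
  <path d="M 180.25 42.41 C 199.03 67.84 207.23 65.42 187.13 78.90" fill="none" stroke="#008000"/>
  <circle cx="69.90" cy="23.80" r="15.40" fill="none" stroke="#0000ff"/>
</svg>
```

; LightBurn 1.4.05
; GRBL device profile, absolute coords
G21
G90
G0 X86.12 Y123.59
M4 S207
G1 X184.29 Y123.59 F3917
G1 X184.29 Y93.07
G1 X86.12 Y93.07
G1 X86.12 Y123.59
M5
G0 X180.25 Y101.11
M4 S875
G1 X188.68 Y90.51 F969
G1 X194.85 Y83.34
G1 X198.27 Y78.38
G1 X198.45 Y74.42
G1 X194.90 Y70.24
G1 X187.13 Y64.62
M5
G0 X85.30 Y119.72
M4 S207
G1 X83.24 Y127.42 F3917
G1 X77.60 Y133.06
G1 X69.90 Y135.12
G1 X62.20 Y133.06
G1 X56.56 Y127.42
G1 X54.50 Y119.72
G1 X56.56 Y112.02
G1 X62.20 Y106.38
G1 X69.90 Y104.32
G1 X77.60 Y106.38
G1 X83.24 Y112.02
G1 X85.30 Y119.72
M5
G0 X0.00 Y0.00

1 u = 1 mm; y_m = 143.52 − y.

[1] `<rect>` rectangle, #0000ff→engrave S207 F3917: (86.12,123.59) → (184.29,123.59) → (184.29,93.07) → (86.12,93.07) → (86.12,123.59) (closed)

[2] `<path>` cubic bezier, #008000→cut S875 F969: (180.25,101.11) → (188.68,90.51) → (194.85,83.34) → (198.27,78.38) → (198.45,74.42) → (194.90,70.24) → (187.13,64.62)

[3] `<circle>` circle, #0000ff→engrave S207 F3917: (85.30,119.72) → (83.24,127.42) → (77.60,133.06) → (69.90,135.12) → (62.20,133.06) → (56.56,127.42) → (54.50,119.72) → (56.56,112.02) → (62.20,106.38) → (69.90,104.32) → (77.60,106.38) → (83.24,112.02) → (85.30,119.72) (closed)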